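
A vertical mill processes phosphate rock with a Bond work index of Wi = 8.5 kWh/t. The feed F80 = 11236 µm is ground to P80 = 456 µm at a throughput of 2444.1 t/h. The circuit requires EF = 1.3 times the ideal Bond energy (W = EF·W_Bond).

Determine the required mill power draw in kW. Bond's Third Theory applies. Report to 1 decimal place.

P = 10099.5 kW

W = 10 Wi (P80^-0.5 − F80^-0.5)
W = 10·8.5·(1/√456 − 1/√11236) = 10·8.5·(0.037395) = 3.1786 kWh/t
With EF = 1.3: W = 3.1786·1.3 = 4.1322 kWh/t
P_mill = W·ṁ = 4.1322·2444.1 = 10099.5 kW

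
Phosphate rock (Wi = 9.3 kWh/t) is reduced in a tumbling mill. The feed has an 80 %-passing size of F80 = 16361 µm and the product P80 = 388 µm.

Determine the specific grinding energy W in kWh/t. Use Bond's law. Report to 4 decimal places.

W = 3.9943 kWh/t

W = 10 Wi (P80^-0.5 − F80^-0.5)
1/√388 = 0.050767;  1/√16361 = 0.007818
W = 10·9.3·(0.050767 − 0.007818) = 3.9943 kWh/t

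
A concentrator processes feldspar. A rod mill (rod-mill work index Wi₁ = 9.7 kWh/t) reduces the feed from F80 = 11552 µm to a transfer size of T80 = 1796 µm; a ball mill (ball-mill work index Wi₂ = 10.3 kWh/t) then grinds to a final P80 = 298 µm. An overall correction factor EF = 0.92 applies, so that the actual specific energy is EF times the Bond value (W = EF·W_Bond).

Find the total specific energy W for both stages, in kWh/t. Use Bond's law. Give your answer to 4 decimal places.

W = 4.5288 kWh/t

W = 10·Wi·[P80^(−½) − F80^(−½)]
Stage 1 (11552→1796 µm, Wi₁=9.7): W₁ = 10·9.7·(0.023596 − 0.009304) = 1.3864 kWh/t
Stage 2 (1796→298 µm, Wi₂=10.3): W₂ = 10·10.3·(0.057928 − 0.023596) = 3.5362 kWh/t
W = W₁ + W₂ = 1.3864 + 3.5362 = 4.9226 kWh/t
Corrected W = EF·W_Bond = 0.92·4.9226 = 4.5288 kWh/t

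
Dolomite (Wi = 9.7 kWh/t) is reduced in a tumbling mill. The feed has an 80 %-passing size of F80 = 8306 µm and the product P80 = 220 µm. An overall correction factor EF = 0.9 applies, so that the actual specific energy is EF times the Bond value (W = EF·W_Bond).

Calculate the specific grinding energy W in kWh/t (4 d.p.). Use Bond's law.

W = 10·Wi·(P80^(-½) − F80^(-½))
1/√220 = 0.067420;  1/√8306 = 0.010972
W = 10·9.7·(0.067420 − 0.010972) = 5.4754 kWh/t
Corrected W = EF·W_Bond = 0.9·5.4754 = 4.9279 kWh/t

W = 4.9279 kWh/t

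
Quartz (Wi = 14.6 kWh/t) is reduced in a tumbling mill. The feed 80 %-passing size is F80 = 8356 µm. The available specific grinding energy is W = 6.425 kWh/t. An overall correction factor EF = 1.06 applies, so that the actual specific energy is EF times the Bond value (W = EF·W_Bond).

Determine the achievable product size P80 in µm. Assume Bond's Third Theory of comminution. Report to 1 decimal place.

W = 10 Wi (P80^-0.5 − F80^-0.5)
W_Bond = W / EF = 6.425 / 1.06 = 6.0613 kWh/t
⇒ 1/√P80 = W_Bond/(10 Wi) + 1/√F80
  = 6.0613/(10·14.6) + 1/√8356 = 0.041516 + 0.010940 = 0.052455
P80 = (1/0.052455)² = 19.0638² = 363.43 µm

P80 = 363.4 µm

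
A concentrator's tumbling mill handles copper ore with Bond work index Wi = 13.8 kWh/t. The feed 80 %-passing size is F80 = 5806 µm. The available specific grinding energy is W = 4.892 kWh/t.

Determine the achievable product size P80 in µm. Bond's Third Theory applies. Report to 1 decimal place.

W_Bond = 10·Wi·(1/√P₈₀ − 1/√F₈₀)
⇒ 1/√P80 = W/(10·Wi) + 1/√F80
  = 4.8920/(10·13.8) + 1/√5806 = 0.035449 + 0.013124 = 0.048573
P80 = (1/0.048573)² = 20.5875² = 423.85 µm

P80 = 423.8 µm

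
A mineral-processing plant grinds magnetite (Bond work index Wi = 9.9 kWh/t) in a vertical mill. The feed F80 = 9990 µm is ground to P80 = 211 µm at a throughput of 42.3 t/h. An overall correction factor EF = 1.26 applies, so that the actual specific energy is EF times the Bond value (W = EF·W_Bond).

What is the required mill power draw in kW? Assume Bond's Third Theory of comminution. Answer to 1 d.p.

W = 10 Wi / √P80 − 10 Wi / √F80
W = 10·9.9·(1/√211 − 1/√9990) = 10·9.9·(0.058838) = 5.8249 kWh/t
Apply correction: 5.8249 × 1.26 = 7.3394 kWh/t
Power = W × throughput = 7.3394 kWh/t × 42.3 t/h = 310.5 kW

P = 310.5 kW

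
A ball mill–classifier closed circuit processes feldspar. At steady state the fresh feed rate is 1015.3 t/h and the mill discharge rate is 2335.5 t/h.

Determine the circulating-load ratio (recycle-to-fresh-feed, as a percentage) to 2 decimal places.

M = F + R at steady state, so:
R = M − F = 2335.5 − 1015.3 = 1320.2 t/h
CL = 100·R/F = 100·1320.2/1015.3 = 130.03 %

CL = 130.03 %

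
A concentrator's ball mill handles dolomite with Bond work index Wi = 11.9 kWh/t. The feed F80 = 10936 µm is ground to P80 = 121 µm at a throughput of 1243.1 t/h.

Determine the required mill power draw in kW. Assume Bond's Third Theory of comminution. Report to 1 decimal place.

W = 10·Wi·(P80^(-½) − F80^(-½))
W = 10·11.9·(1/√121 − 1/√10936) = 10·11.9·(0.081347) = 9.6802 kWh/t
Mill draw = 9.6802 × 1243.1 = 12033.5 kW

P = 12033.5 kW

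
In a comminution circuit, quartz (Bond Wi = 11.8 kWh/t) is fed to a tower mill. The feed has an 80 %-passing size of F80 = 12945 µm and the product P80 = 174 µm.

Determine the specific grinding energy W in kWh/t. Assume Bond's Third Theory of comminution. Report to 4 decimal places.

W = 7.9084 kWh/t

W = 10·Wi·[P80^(−½) − F80^(−½)]
1/√174 = 0.075810;  1/√12945 = 0.008789
W = 10·11.8·(0.075810 − 0.008789) = 7.9084 kWh/t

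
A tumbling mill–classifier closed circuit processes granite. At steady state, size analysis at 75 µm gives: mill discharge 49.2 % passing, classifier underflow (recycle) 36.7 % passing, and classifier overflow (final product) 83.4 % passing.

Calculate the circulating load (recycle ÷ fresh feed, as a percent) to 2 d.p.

CL = 273.60 %

Two-product formula at 75 µm:
(1+r)·d = r·u + o ⇒ r = (o−d)/(d−u)
r = (83.4 − 49.2)/(49.2 − 36.7) = 34.2/12.5 = 2.7360
CL = 100·r = 273.60 %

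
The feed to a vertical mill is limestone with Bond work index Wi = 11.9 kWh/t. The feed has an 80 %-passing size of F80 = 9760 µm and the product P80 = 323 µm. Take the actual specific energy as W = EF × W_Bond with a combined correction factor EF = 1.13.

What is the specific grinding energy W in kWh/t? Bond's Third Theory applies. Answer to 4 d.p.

W = 10·Wi·(P80^(-½) − F80^(-½))
1/√323 = 0.055641;  1/√9760 = 0.010122
W = 10·11.9·(0.055641 − 0.010122) = 5.4168 kWh/t
Corrected W = EF·W_Bond = 1.13·5.4168 = 6.1210 kWh/t

W = 6.1210 kWh/t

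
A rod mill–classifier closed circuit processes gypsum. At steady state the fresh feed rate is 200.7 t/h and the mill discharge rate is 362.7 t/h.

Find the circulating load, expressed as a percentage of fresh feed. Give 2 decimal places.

CL = 80.72 %

M = F + R at steady state, so:
R = M − F = 362.7 − 200.7 = 162.0 t/h
CL = 100·R/F = 100·162.0/200.7 = 80.72 %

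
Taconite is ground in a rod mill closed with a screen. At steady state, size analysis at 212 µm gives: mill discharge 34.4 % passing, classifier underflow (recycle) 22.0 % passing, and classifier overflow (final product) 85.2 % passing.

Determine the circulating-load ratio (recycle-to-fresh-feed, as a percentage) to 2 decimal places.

CL = 409.68 %

Classifier node, passing 212 µm:
(1+r)d = ru + o → r = (o−d)/(d−u)
r = (85.2 − 34.4)/(34.4 − 22.0) = 50.8/12.4 = 4.0968
CL = 100·r = 409.68 %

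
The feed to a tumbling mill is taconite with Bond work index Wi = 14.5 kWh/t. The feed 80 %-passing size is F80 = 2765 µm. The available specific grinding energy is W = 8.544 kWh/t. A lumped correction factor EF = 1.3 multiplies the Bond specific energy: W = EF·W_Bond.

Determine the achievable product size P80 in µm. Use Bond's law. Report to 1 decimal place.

Bond: W = 10·Wi·(1/√P80 − 1/√F80)
W_Bond = W / EF = 8.544 / 1.3 = 6.5723 kWh/t
⇒ 1/√P80 = W_Bond/(10·Wi) + 1/√F80
  = 6.5723/(10·14.5) + 1/√2765 = 0.045326 + 0.019017 = 0.064344
P80 = (1/0.064344)² = 15.5415² = 241.54 µm

P80 = 241.5 µm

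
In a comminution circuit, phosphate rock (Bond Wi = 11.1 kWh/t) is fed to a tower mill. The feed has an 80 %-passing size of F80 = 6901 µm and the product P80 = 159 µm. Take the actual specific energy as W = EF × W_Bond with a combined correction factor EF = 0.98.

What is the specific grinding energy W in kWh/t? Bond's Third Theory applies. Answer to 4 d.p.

W = 7.3174 kWh/t

Bond: W = 10·Wi·(1/√P80 − 1/√F80)
1/√159 = 0.079305;  1/√6901 = 0.012038
W = 10·11.1·(0.079305 − 0.012038) = 7.4667 kWh/t
Corrected W = EF·W_Bond = 0.98·7.4667 = 7.3174 kWh/t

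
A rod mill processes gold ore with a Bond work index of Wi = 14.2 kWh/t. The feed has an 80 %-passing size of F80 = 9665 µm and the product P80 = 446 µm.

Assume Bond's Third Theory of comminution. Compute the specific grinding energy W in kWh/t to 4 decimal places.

W = 10 Wi / √P80 − 10 Wi / √F80
1/√446 = 0.047351;  1/√9665 = 0.010172
W = 10·14.2·(0.047351 − 0.010172) = 5.2795 kWh/t

W = 5.2795 kWh/t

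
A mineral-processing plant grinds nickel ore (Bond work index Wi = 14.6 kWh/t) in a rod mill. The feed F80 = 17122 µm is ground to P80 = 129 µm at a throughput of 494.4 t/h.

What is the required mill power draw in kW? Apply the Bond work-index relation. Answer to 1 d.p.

P = 5803.7 kW

Bond:  W = 10 Wi (1/√P − 1/√F)
W = 10·14.6·(1/√129 − 1/√17122) = 10·14.6·(0.080403) = 11.7388 kWh/t
P_mill = W·ṁ = 11.7388·494.4 = 5803.7 kW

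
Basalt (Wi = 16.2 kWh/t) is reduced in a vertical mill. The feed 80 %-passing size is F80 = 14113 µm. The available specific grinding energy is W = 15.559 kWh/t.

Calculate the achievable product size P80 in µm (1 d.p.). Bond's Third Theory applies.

W = 10 Wi (P80^-0.5 − F80^-0.5)
⇒ 1/√P80 = W/(10·Wi) + 1/√F80
  = 15.5590/(10·16.2) + 1/√14113 = 0.096043 + 0.008418 = 0.104461
P80 = (1/0.104461)² = 9.5730² = 91.64 µm

P80 = 91.6 µm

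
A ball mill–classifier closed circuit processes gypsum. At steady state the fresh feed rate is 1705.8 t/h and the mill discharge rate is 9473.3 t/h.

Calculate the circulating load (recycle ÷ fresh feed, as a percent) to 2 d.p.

Discharge = new feed + return, hence
R = M − F = 9473.3 − 1705.8 = 7767.5 t/h
CL = 100·R/F = 100·7767.5/1705.8 = 455.36 %

CL = 455.36 %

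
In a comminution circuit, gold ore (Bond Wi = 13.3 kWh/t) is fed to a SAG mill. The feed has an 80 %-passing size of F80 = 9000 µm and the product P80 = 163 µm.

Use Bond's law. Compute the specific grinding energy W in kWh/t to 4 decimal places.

W = 9.0154 kWh/t

W = 10 Wi (1/√P80 − 1/√F80)  [Bond]
1/√163 = 0.078326;  1/√9000 = 0.010541
W = 10·13.3·(0.078326 − 0.010541) = 9.0154 kWh/t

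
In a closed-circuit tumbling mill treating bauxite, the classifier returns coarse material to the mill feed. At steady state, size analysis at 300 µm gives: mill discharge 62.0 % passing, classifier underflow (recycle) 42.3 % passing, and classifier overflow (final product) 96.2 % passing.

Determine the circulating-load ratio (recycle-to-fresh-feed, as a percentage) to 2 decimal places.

CL = 173.60 %

Two-product formula at 300 µm:
r = (o − d)/(d − u)
r = (96.2 − 62.0)/(62.0 − 42.3) = 34.2/19.7 = 1.7360
CL = 100·r = 173.60 %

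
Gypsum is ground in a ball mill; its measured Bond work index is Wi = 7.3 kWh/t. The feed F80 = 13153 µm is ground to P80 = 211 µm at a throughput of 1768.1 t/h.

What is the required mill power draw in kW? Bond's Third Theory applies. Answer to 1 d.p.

P = 7760.2 kW

W = 10 Wi / √P80 − 10 Wi / √F80
W = 10·7.3·(1/√211 − 1/√13153) = 10·7.3·(0.060123) = 4.3890 kWh/t
Mill draw = 4.3890 × 1768.1 = 7760.2 kW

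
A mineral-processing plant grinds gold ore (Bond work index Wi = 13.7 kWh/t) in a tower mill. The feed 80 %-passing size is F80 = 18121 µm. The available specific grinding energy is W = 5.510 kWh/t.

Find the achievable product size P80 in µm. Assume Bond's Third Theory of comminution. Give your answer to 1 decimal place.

W = 10·Wi·(P80^(-½) − F80^(-½))
P80^(−½) = W/(10 Wi) + F80^(−½)
  = 5.5100/(10·13.7) + 1/√18121 = 0.040219 + 0.007429 = 0.047648
P80 = (1/0.047648)² = 20.9874² = 440.47 µm

P80 = 440.5 µm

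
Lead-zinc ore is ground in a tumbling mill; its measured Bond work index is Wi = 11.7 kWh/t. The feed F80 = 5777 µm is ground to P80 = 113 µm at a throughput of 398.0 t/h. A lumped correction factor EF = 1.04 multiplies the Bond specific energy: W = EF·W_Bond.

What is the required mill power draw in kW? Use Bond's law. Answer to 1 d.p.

P = 3918.6 kW

W_Bond = 10·Wi·(1/√P₈₀ − 1/√F₈₀)
W = 10·11.7·(1/√113 − 1/√5777) = 10·11.7·(0.080915) = 9.4671 kWh/t
Apply correction: 9.4671 × 1.04 = 9.8458 kWh/t
P = W·T = 9.8458·398.0 = 3918.6 kW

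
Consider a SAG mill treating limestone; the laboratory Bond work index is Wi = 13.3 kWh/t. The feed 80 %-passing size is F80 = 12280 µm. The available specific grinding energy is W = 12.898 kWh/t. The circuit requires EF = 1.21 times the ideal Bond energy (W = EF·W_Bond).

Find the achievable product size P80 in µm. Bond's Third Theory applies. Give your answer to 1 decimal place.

W = 10 Wi (P80^-0.5 − F80^-0.5)
W_Bond = W / EF = 12.898 / 1.21 = 10.6595 kWh/t
⇒ 1/√P80 = W_Bond/(10 Wi) + 1/√F80
  = 10.6595/(10·13.3) + 1/√12280 = 0.080147 + 0.009024 = 0.089171
P80 = (1/0.089171)² = 11.2144² = 125.76 µm

P80 = 125.8 µm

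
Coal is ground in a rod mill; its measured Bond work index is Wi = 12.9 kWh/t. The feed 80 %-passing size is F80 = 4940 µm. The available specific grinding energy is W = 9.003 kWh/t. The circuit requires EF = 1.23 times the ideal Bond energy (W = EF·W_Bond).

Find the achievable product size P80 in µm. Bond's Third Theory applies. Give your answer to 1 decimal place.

W = 10·Wi·(P80^(-½) − F80^(-½))
W_Bond = W / EF = 9.003 / 1.23 = 7.3195 kWh/t
P80^(−½) = W_Bond/(10 Wi) + F80^(−½)
  = 7.3195/(10·12.9) + 1/√4940 = 0.056740 + 0.014228 = 0.070968
P80 = (1/0.070968)² = 14.0908² = 198.55 µm

P80 = 198.6 µm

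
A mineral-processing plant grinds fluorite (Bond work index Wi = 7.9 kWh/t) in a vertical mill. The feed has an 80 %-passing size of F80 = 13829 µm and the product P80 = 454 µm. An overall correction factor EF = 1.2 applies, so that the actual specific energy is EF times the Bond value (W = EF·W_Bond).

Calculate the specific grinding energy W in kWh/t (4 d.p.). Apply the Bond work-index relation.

W = 3.6430 kWh/t

W = 10·Wi·(P80^(-½) − F80^(-½))
1/√454 = 0.046932;  1/√13829 = 0.008504
W = 10·7.9·(0.046932 − 0.008504) = 3.0359 kWh/t
With EF = 1.2: W = 3.0359·1.2 = 3.6430 kWh/t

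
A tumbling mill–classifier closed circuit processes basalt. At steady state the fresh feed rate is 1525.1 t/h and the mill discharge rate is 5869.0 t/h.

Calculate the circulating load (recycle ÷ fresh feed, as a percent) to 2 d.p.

Steady state: M = F + R.
R = M − F = 5869.0 − 1525.1 = 4343.9 t/h
CL = 100·R/F = 100·4343.9/1525.1 = 284.83 %

CL = 284.83 %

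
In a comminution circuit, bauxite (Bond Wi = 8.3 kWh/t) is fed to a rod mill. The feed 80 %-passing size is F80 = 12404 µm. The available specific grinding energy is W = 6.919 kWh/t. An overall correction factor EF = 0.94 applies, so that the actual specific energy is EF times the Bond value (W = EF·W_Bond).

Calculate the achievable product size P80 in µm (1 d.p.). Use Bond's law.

P80 = 104.8 µm

W = 10 Wi / √P80 − 10 Wi / √F80
W_Bond = W / EF = 6.919 / 0.94 = 7.3606 kWh/t
⇒ 1/√P80 = W_Bond/(10·Wi) + 1/√F80
  = 7.3606/(10·8.3) + 1/√12404 = 0.088682 + 0.008979 = 0.097661
P80 = (1/0.097661)² = 10.2395² = 104.85 µm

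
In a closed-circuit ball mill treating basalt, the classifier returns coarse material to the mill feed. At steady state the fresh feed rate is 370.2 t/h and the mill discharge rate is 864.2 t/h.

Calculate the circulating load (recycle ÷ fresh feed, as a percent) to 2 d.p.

CL = 133.44 %

Mill node: discharge = fresh + recycle.
R = M − F = 864.2 − 370.2 = 494.0 t/h
CL = 100·R/F = 100·494.0/370.2 = 133.44 %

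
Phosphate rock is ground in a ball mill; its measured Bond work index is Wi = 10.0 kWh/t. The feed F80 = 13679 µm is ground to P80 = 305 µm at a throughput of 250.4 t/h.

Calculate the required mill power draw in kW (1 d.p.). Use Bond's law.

W = 10 Wi / √P80 − 10 Wi / √F80
W = 10·10.0·(1/√305 − 1/√13679) = 10·10.0·(0.048710) = 4.8710 kWh/t
Power = W × throughput = 4.8710 kWh/t × 250.4 t/h = 1219.7 kW

P = 1219.7 kW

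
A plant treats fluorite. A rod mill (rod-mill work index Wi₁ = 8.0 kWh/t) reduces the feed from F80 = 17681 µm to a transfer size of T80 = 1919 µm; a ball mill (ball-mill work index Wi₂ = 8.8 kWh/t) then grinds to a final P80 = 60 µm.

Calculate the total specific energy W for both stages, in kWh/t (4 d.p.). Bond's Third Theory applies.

W = 10 Wi (P80^-0.5 − F80^-0.5)
Stage 1 (17681→1919 µm, Wi₁=8.0): W₁ = 10·8.0·(0.022828 − 0.007520) = 1.2246 kWh/t
Stage 2 (1919→60 µm, Wi₂=8.8): W₂ = 10·8.8·(0.129099 − 0.022828) = 9.3519 kWh/t
W = W₁ + W₂ = 1.2246 + 9.3519 = 10.5765 kWh/t

W = 10.5765 kWh/t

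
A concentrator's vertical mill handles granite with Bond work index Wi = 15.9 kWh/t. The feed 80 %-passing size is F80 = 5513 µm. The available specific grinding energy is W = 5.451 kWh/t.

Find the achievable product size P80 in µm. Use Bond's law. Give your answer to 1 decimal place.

W = 10·Wi·(P80^(-½) − F80^(-½))
P80^-0.5 = F80^-0.5 + W/(10 Wi)
  = 5.4510/(10·15.9) + 1/√5513 = 0.034283 + 0.013468 = 0.047751
P80 = (1/0.047751)² = 20.9419² = 438.56 µm

P80 = 438.6 µm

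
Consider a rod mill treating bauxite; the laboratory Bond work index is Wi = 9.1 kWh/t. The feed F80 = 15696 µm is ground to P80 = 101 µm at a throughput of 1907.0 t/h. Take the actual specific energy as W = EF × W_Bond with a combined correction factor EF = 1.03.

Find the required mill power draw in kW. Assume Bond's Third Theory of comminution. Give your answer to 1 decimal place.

P = 16358.9 kW

W = 10·Wi·(P80^(-½) − F80^(-½))
W = 10·9.1·(1/√101 − 1/√15696) = 10·9.1·(0.091522) = 8.3285 kWh/t
W_actual = 1.03 × 8.3285 = 8.5783 kWh/t
Mill draw = 8.5783 × 1907.0 = 16358.9 kW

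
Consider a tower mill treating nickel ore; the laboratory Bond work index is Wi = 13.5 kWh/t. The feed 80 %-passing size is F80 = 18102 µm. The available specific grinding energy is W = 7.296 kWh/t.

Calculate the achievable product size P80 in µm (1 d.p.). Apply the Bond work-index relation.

P80 = 264.6 µm

W = 10 Wi / √P80 − 10 Wi / √F80
P80^(−½) = W/(10 Wi) + F80^(−½)
  = 7.2960/(10·13.5) + 1/√18102 = 0.054044 + 0.007433 = 0.061477
P80 = (1/0.061477)² = 16.2663² = 264.59 µm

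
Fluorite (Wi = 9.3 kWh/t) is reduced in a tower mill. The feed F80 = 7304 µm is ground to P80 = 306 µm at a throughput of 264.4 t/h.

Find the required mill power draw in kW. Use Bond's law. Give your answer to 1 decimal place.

P = 1118.0 kW

Bond:  W = 10 Wi (1/√P − 1/√F)
W = 10·9.3·(1/√306 − 1/√7304) = 10·9.3·(0.045465) = 4.2283 kWh/t
P_mill = W·ṁ = 4.2283·264.4 = 1118.0 kW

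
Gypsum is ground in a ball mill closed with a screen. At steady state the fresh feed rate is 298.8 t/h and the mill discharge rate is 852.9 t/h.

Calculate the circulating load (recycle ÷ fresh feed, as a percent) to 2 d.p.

CL = 185.44 %

Mill node: discharge = fresh + recycle.
R = M − F = 852.9 − 298.8 = 554.1 t/h
CL = 100·R/F = 100·554.1/298.8 = 185.44 %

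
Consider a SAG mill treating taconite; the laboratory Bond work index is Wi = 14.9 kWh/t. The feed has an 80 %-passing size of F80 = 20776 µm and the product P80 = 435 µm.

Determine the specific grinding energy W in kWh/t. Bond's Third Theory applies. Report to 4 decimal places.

W = 6.1103 kWh/t

W_Bond = 10·Wi·(1/√P₈₀ − 1/√F₈₀)
1/√435 = 0.047946;  1/√20776 = 0.006938
W = 10·14.9·(0.047946 − 0.006938) = 6.1103 kWh/t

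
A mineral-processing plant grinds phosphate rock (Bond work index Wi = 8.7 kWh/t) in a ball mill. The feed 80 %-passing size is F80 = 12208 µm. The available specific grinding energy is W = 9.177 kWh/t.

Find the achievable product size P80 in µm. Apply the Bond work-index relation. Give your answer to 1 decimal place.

W = 10·Wi·[P80^(−½) − F80^(−½)]
P80^-0.5 = F80^-0.5 + W/(10 Wi)
  = 9.1770/(10·8.7) + 1/√12208 = 0.105483 + 0.009051 = 0.114533
P80 = (1/0.114533)² = 8.7311² = 76.23 µm

P80 = 76.2 µm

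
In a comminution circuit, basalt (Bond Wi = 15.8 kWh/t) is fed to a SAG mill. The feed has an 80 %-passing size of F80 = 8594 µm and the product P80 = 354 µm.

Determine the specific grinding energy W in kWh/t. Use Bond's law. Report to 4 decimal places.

W = 6.6933 kWh/t

Bond:  W = 10 Wi (1/√P − 1/√F)
1/√354 = 0.053149;  1/√8594 = 0.010787
W = 10·15.8·(0.053149 − 0.010787) = 6.6933 kWh/t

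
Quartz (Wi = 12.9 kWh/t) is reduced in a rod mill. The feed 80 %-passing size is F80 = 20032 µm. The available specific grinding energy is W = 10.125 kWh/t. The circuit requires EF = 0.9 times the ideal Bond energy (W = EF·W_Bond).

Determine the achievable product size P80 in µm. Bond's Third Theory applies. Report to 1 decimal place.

W = 10 Wi / √P80 − 10 Wi / √F80
W_Bond = W / EF = 10.125 / 0.9 = 11.2500 kWh/t
1/√P80 = 1/√F80 + W_Bond/(10·Wi)
  = 11.2500/(10·12.9) + 1/√20032 = 0.087209 + 0.007065 = 0.094275
P80 = (1/0.094275)² = 10.6073² = 112.51 µm

P80 = 112.5 µm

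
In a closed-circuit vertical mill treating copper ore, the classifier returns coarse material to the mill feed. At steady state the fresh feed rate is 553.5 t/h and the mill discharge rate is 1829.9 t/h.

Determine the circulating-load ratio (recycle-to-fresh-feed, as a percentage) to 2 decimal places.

M = F + R at steady state, so:
R = M − F = 1829.9 − 553.5 = 1276.4 t/h
CL = 100·R/F = 100·1276.4/553.5 = 230.61 %

CL = 230.61 %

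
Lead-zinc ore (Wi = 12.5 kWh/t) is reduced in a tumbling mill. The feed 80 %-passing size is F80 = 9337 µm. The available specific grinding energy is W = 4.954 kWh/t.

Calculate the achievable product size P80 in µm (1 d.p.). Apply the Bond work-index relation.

P80 = 400.3 µm

W = 10·Wi·[P80^(−½) − F80^(−½)]
⇒ 1/√P80 = W/(10 Wi) + 1/√F80
  = 4.9540/(10·12.5) + 1/√9337 = 0.039632 + 0.010349 = 0.049981
P80 = (1/0.049981)² = 20.0076² = 400.30 µm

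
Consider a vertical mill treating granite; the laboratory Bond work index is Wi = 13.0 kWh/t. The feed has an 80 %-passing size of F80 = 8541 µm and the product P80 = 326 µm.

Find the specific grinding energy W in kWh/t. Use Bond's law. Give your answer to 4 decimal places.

W_Bond = 10·Wi·(1/√P₈₀ − 1/√F₈₀)
1/√326 = 0.055385;  1/√8541 = 0.010820
W = 10·13.0·(0.055385 − 0.010820) = 5.7934 kWh/t

W = 5.7934 kWh/t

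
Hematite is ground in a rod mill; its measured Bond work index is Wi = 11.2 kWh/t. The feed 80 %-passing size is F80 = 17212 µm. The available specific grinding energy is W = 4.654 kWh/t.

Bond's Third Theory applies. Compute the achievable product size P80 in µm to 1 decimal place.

P80 = 413.5 µm

W = 10 Wi (1/√P80 − 1/√F80)  [Bond]
P80^(−½) = W/(10 Wi) + F80^(−½)
  = 4.6540/(10·11.2) + 1/√17212 = 0.041554 + 0.007622 = 0.049176
P80 = (1/0.049176)² = 20.3352² = 413.52 µm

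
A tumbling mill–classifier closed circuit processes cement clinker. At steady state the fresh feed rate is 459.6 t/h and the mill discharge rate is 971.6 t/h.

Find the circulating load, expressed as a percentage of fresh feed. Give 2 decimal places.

CL = 111.40 %

Mill node: discharge = fresh + recycle.
R = M − F = 971.6 − 459.6 = 512.0 t/h
CL = 100·R/F = 100·512.0/459.6 = 111.40 %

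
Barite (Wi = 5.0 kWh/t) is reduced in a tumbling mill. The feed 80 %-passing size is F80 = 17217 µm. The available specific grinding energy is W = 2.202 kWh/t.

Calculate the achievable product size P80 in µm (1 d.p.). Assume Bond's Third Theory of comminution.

P80 = 374.7 µm

W = 10·Wi·(P80^(-½) − F80^(-½))
P80^-0.5 = F80^-0.5 + W/(10 Wi)
  = 2.2020/(10·5.0) + 1/√17217 = 0.044040 + 0.007621 = 0.051661
P80 = (1/0.051661)² = 19.3569² = 374.69 µm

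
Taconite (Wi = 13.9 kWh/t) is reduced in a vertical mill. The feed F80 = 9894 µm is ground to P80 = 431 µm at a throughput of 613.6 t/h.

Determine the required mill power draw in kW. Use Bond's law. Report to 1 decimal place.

W = 10 Wi (1/√P80 − 1/√F80)  [Bond]
W = 10·13.9·(1/√431 − 1/√9894) = 10·13.9·(0.038115) = 5.2980 kWh/t
Mill draw = 5.2980 × 613.6 = 3250.8 kW

P = 3250.8 kW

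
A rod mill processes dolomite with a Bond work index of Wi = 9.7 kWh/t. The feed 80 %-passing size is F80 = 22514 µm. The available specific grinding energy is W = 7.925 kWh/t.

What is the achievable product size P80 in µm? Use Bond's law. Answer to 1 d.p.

P80 = 128.1 µm

W = 10 Wi / √P80 − 10 Wi / √F80
1/√P80 = 1/√F80 + W/(10·Wi)
  = 7.9250/(10·9.7) + 1/√22514 = 0.081701 + 0.006665 = 0.088366
P80 = (1/0.088366)² = 11.3166² = 128.07 µm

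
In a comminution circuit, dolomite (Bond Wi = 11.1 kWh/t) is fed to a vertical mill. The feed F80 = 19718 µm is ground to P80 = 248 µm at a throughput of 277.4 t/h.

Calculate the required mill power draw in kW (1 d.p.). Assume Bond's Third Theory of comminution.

W = 10 Wi (1/√P80 − 1/√F80)  [Bond]
W = 10·11.1·(1/√248 − 1/√19718) = 10·11.1·(0.056379) = 6.2580 kWh/t
P = W·T = 6.2580·277.4 = 1736.0 kW

P = 1736.0 kW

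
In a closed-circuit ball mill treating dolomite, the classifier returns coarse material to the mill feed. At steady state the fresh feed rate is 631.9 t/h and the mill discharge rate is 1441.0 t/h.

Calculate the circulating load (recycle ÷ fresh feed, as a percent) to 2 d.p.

Mill node: discharge = fresh + recycle.
R = M − F = 1441.0 − 631.9 = 809.1 t/h
CL = 100·R/F = 100·809.1/631.9 = 128.04 %

CL = 128.04 %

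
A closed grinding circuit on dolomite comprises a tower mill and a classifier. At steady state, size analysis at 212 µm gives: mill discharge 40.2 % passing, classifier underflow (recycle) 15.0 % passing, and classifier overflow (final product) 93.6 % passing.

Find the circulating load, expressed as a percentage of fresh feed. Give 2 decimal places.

Classifier node, passing 212 µm:
Fd + Rd = Ru + Fo ⇒ R/F = (o−d)/(d−u)
r = (93.6 − 40.2)/(40.2 − 15.0) = 53.4/25.2 = 2.1190
CL = 100·r = 211.90 %

CL = 211.90 %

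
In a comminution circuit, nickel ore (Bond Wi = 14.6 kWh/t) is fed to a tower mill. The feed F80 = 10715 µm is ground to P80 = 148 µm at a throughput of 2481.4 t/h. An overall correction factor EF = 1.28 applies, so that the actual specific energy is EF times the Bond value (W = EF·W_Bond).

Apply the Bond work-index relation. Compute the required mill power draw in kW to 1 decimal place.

P = 33638.0 kW

Bond: W = 10·Wi·(1/√P80 − 1/√F80)
W = 10·14.6·(1/√148 − 1/√10715) = 10·14.6·(0.072539) = 10.5907 kWh/t
Corrected W = EF·W_Bond = 1.28·10.5907 = 13.5561 kWh/t
Mill draw = 13.5561 × 2481.4 = 33638.0 kW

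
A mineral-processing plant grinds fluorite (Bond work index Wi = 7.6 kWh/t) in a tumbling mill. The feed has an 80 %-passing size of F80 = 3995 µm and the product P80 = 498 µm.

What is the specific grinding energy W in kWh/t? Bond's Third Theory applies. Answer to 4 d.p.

Bond: W = 10·Wi·(1/√P80 − 1/√F80)
1/√498 = 0.044811;  1/√3995 = 0.015821
W = 10·7.6·(0.044811 − 0.015821) = 2.2032 kWh/t

W = 2.2032 kWh/t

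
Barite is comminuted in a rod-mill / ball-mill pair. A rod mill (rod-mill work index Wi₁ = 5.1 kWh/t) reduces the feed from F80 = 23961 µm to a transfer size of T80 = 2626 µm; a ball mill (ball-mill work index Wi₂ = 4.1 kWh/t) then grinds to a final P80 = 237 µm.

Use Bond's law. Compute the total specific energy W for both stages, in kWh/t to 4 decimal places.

W = 2.5289 kWh/t

Bond:  W = 10 Wi (1/√P − 1/√F)
Stage 1 (23961→2626 µm, Wi₁=5.1): W₁ = 10·5.1·(0.019514 − 0.006460) = 0.6658 kWh/t
Stage 2 (2626→237 µm, Wi₂=4.1): W₂ = 10·4.1·(0.064957 − 0.019514) = 1.8632 kWh/t
W = W₁ + W₂ = 0.6658 + 1.8632 = 2.5289 kWh/t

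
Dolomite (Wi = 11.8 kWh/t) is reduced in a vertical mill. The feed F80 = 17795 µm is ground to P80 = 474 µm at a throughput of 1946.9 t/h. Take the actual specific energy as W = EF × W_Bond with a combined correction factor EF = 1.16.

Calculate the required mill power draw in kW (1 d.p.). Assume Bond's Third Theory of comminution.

W = 10 Wi (P80^-0.5 − F80^-0.5)
W = 10·11.8·(1/√474 − 1/√17795) = 10·11.8·(0.038435) = 4.5353 kWh/t
Corrected W = EF·W_Bond = 1.16·4.5353 = 5.2610 kWh/t
P_mill = W·ṁ = 5.2610·1946.9 = 10242.6 kW

P = 10242.6 kW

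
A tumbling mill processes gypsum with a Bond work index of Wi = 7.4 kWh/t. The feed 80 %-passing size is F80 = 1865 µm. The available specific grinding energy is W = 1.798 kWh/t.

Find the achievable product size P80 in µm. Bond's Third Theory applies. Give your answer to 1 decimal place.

P80 = 444.1 µm

W = 10 Wi (P80^-0.5 − F80^-0.5)
⇒ 1/√P80 = W/(10 Wi) + 1/√F80
  = 1.7980/(10·7.4) + 1/√1865 = 0.024297 + 0.023156 = 0.047453
P80 = (1/0.047453)² = 21.0734² = 444.09 µm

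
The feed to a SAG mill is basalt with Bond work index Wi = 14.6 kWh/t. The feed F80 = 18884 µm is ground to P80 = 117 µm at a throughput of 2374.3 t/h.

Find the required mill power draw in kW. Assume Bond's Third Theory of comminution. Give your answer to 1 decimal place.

P = 29525.0 kW

Bond: W = 10·Wi·(1/√P80 − 1/√F80)
W = 10·14.6·(1/√117 − 1/√18884) = 10·14.6·(0.085173) = 12.4353 kWh/t
Mill draw = 12.4353 × 2374.3 = 29525.0 kW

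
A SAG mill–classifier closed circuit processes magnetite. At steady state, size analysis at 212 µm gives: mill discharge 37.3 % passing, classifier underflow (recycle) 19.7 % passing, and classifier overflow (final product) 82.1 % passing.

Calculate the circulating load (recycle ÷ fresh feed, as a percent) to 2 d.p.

CL = 254.55 %

Balance %-passing 212 µm (r = R/F):
r = (o − d)/(d − u)
r = (82.1 − 37.3)/(37.3 − 19.7) = 44.8/17.6 = 2.5455
CL = 100·r = 254.55 %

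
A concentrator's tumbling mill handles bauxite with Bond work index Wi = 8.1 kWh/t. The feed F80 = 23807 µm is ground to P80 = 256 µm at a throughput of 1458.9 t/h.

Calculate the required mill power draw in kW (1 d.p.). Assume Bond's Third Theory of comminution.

P = 6619.8 kW

W_Bond = 10·Wi·(1/√P₈₀ − 1/√F₈₀)
W = 10·8.1·(1/√256 − 1/√23807) = 10·8.1·(0.056019) = 4.5375 kWh/t
P_mill = W·ṁ = 4.5375·1458.9 = 6619.8 kW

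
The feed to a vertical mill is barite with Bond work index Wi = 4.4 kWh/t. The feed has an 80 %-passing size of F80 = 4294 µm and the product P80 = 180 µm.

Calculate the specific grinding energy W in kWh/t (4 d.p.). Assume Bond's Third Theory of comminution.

W = 2.6081 kWh/t

W = 10·Wi·(P80^(-½) − F80^(-½))
1/√180 = 0.074536;  1/√4294 = 0.015261
W = 10·4.4·(0.074536 − 0.015261) = 2.6081 kWh/t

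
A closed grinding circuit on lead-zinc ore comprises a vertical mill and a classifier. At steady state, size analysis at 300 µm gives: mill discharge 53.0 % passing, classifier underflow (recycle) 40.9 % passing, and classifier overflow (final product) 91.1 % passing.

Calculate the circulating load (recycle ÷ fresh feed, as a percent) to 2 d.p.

Two-product formula at 300 µm:
(1+r)·d = r·u + o ⇒ r = (o−d)/(d−u)
r = (91.1 − 53.0)/(53.0 − 40.9) = 38.1/12.1 = 3.1488
CL = 100·r = 314.88 %

CL = 314.88 %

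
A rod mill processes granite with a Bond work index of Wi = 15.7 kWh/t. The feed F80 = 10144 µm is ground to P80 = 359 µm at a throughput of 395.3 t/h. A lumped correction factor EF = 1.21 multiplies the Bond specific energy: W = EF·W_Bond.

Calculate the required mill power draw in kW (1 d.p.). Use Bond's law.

P = 3217.8 kW

W = 10 Wi / √P80 − 10 Wi / √F80
W = 10·15.7·(1/√359 − 1/√10144) = 10·15.7·(0.042849) = 6.7273 kWh/t
W_actual = 1.21 × 6.7273 = 8.1401 kWh/t
P_mill = W·ṁ = 8.1401·395.3 = 3217.8 kW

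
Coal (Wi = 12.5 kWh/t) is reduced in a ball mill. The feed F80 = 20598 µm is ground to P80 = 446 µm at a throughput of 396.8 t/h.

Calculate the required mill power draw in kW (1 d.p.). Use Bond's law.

P = 2003.0 kW

W = 10·Wi·[P80^(−½) − F80^(−½)]
W = 10·12.5·(1/√446 − 1/√20598) = 10·12.5·(0.040384) = 5.0480 kWh/t
Power = W × throughput = 5.0480 kWh/t × 396.8 t/h = 2003.0 kW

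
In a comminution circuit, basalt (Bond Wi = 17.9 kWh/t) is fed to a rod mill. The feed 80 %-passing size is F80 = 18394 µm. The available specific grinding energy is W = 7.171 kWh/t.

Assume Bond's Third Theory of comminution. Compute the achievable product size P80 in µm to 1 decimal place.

W = 10 Wi (1/√P80 − 1/√F80)  [Bond]
P80^(−½) = W/(10 Wi) + F80^(−½)
  = 7.1710/(10·17.9) + 1/√18394 = 0.040061 + 0.007373 = 0.047435
P80 = (1/0.047435)² = 21.0816² = 444.43 µm

P80 = 444.4 µm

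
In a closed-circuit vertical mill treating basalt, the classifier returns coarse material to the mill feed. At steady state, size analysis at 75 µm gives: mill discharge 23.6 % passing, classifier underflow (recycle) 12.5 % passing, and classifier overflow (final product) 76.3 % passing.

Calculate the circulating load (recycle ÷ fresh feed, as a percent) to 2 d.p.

Let r = R/F. Size balance at 75 µm:
(1+r)d = ru + o → r = (o−d)/(d−u)
r = (76.3 − 23.6)/(23.6 − 12.5) = 52.7/11.1 = 4.7477
CL = 100·r = 474.77 %

CL = 474.77 %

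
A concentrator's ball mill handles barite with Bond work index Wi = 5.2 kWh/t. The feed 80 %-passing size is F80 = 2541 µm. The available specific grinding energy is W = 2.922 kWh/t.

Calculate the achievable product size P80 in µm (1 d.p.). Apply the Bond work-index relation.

W = 10·Wi·(P80^(-½) − F80^(-½))
⇒ 1/√P80 = W/(10 Wi) + 1/√F80
  = 2.9220/(10·5.2) + 1/√2541 = 0.056192 + 0.019838 = 0.076030
P80 = (1/0.076030)² = 13.1527² = 172.99 µm

P80 = 173.0 µm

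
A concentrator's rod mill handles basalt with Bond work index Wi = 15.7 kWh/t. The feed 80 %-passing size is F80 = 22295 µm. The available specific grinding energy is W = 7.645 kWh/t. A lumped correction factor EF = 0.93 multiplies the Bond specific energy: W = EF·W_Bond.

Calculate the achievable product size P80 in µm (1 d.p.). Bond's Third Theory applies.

W = 10·Wi·[P80^(−½) − F80^(−½)]
W_Bond = W / EF = 7.645 / 0.93 = 8.2204 kWh/t
⇒ 1/√P80 = W_Bond/(10·Wi) + 1/√F80
  = 8.2204/(10·15.7) + 1/√22295 = 0.052359 + 0.006697 = 0.059057
P80 = (1/0.059057)² = 16.9329² = 286.72 µm

P80 = 286.7 µm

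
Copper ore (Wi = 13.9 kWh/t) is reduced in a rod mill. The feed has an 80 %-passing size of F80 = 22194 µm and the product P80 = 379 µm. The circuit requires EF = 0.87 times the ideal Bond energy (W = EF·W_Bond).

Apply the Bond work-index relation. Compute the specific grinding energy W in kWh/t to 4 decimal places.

W = 5.4000 kWh/t

W = 10 Wi (P80^-0.5 − F80^-0.5)
1/√379 = 0.051367;  1/√22194 = 0.006712
W = 10·13.9·(0.051367 − 0.006712) = 6.2069 kWh/t
Apply correction: 6.2069 × 0.87 = 5.4000 kWh/t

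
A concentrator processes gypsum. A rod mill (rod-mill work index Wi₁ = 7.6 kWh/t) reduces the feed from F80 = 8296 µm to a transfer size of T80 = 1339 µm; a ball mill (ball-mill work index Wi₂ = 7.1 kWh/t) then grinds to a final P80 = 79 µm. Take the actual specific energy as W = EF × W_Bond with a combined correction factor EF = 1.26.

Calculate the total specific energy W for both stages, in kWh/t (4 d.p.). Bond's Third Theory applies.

W_Bond = 10·Wi·(1/√P₈₀ − 1/√F₈₀)
Stage 1 (8296→1339 µm, Wi₁=7.6): W₁ = 10·7.6·(0.027328 − 0.010979) = 1.2425 kWh/t
Stage 2 (1339→79 µm, Wi₂=7.1): W₂ = 10·7.1·(0.112509 − 0.027328) = 6.0478 kWh/t
W = W₁ + W₂ = 1.2425 + 6.0478 = 7.2904 kWh/t
With EF = 1.26: W = 7.2904·1.26 = 9.1858 kWh/t

W = 9.1858 kWh/t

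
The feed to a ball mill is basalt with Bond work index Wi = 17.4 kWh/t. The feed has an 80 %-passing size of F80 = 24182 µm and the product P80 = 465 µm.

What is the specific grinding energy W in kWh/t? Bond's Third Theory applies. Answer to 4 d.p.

Bond: W = 10·Wi·(1/√P80 − 1/√F80)
1/√465 = 0.046374;  1/√24182 = 0.006431
W = 10·17.4·(0.046374 − 0.006431) = 6.9501 kWh/t

W = 6.9501 kWh/t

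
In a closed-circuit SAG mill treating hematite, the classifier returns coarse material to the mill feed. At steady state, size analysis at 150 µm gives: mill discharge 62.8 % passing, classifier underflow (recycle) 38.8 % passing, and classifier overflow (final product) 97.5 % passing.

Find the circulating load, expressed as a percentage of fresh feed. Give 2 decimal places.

Balance %-passing 150 µm (r = R/F):
r = (o − d)/(d − u)
r = (97.5 − 62.8)/(62.8 − 38.8) = 34.7/24.0 = 1.4458
CL = 100·r = 144.58 %

CL = 144.58 %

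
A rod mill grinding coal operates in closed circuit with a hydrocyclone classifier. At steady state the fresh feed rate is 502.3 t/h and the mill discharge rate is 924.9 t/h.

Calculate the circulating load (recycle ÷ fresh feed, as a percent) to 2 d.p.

Discharge = new feed + return, hence
R = M − F = 924.9 − 502.3 = 422.6 t/h
CL = 100·R/F = 100·422.6/502.3 = 84.13 %

CL = 84.13 %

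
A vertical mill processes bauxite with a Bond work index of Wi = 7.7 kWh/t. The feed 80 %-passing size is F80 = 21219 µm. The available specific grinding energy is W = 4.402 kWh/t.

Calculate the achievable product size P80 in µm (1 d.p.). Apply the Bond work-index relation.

P80 = 243.9 µm

Bond: W = 10·Wi·(1/√P80 − 1/√F80)
P80^(−½) = W/(10 Wi) + F80^(−½)
  = 4.4020/(10·7.7) + 1/√21219 = 0.057169 + 0.006865 = 0.064034
P80 = (1/0.064034)² = 15.6168² = 243.88 µm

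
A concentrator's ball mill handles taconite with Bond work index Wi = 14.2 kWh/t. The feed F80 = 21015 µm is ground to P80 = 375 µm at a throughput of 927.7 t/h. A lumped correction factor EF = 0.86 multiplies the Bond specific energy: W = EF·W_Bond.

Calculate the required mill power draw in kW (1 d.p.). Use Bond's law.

P = 5068.8 kW

W_Bond = 10·Wi·(1/√P₈₀ − 1/√F₈₀)
W = 10·14.2·(1/√375 − 1/√21015) = 10·14.2·(0.044742) = 6.3533 kWh/t
Apply correction: 6.3533 × 0.86 = 5.4638 kWh/t
P_mill = W·ṁ = 5.4638·927.7 = 5068.8 kW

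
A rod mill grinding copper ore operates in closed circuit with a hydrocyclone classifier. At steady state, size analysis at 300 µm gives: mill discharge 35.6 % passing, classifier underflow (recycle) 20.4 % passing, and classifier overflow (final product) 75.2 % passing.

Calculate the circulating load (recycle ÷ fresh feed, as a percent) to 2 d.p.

CL = 260.53 %

Mass balance on the −300 µm fraction:
r = (o − d)/(d − u)
r = (75.2 − 35.6)/(35.6 − 20.4) = 39.6/15.2 = 2.6053
CL = 100·r = 260.53 %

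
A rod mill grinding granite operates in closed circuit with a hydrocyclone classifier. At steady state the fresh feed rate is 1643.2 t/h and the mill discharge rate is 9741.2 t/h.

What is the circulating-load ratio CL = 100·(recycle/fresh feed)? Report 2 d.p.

CL = 492.82 %

M = F + R at steady state, so:
R = M − F = 9741.2 − 1643.2 = 8098.0 t/h
CL = 100·R/F = 100·8098.0/1643.2 = 492.82 %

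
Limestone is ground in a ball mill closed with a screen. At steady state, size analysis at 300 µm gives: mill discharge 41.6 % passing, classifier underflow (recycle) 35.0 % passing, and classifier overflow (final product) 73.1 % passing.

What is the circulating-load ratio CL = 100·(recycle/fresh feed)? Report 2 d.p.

CL = 477.27 %

Two-product formula at 300 µm:
Fd + Rd = Ru + Fo ⇒ R/F = (o−d)/(d−u)
r = (73.1 − 41.6)/(41.6 − 35.0) = 31.5/6.6 = 4.7727
CL = 100·r = 477.27 %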